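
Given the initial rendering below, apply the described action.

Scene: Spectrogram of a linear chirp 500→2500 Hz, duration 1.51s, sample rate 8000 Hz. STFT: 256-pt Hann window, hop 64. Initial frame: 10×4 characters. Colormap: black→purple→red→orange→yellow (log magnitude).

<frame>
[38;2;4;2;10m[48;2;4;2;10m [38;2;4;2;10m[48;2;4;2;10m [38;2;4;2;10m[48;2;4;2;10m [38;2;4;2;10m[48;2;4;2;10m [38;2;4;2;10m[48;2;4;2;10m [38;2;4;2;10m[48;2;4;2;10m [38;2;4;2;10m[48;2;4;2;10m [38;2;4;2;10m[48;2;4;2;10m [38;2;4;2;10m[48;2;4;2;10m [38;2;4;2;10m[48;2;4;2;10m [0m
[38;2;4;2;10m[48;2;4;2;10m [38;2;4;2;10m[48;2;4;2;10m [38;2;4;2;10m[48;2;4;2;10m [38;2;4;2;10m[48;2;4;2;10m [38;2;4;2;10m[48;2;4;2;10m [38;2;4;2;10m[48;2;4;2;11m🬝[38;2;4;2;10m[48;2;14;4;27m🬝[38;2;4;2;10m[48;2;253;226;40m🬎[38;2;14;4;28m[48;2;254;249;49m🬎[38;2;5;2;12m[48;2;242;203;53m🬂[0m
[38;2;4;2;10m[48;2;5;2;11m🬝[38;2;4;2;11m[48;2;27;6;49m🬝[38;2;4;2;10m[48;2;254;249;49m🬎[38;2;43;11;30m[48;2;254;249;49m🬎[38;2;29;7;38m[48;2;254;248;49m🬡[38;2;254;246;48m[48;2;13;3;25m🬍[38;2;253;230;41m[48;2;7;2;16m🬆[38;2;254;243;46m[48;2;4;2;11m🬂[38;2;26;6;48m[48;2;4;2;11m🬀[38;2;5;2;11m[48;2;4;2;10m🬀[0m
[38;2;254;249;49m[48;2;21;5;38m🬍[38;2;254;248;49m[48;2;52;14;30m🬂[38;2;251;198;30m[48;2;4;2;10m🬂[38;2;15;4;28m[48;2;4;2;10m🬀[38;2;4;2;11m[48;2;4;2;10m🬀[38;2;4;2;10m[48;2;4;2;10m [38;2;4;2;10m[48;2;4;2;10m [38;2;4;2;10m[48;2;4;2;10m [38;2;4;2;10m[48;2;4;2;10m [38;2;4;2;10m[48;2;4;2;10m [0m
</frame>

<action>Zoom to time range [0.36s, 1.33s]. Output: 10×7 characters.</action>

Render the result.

<frame>
[38;2;4;2;10m[48;2;4;2;10m [38;2;4;2;10m[48;2;4;2;10m [38;2;4;2;10m[48;2;4;2;10m [38;2;4;2;10m[48;2;4;2;10m [38;2;4;2;10m[48;2;4;2;10m [38;2;4;2;10m[48;2;4;2;10m [38;2;4;2;10m[48;2;4;2;10m [38;2;4;2;10m[48;2;4;2;10m [38;2;4;2;10m[48;2;4;2;10m [38;2;4;2;10m[48;2;4;2;10m [0m
[38;2;4;2;10m[48;2;4;2;10m [38;2;4;2;10m[48;2;4;2;10m [38;2;4;2;10m[48;2;4;2;10m [38;2;4;2;10m[48;2;4;2;10m [38;2;4;2;10m[48;2;4;2;10m [38;2;4;2;10m[48;2;4;2;10m [38;2;4;2;10m[48;2;4;2;10m [38;2;4;2;10m[48;2;4;2;10m [38;2;4;2;10m[48;2;4;2;10m [38;2;4;2;10m[48;2;4;2;10m [0m
[38;2;4;2;10m[48;2;4;2;10m [38;2;4;2;10m[48;2;4;2;10m [38;2;4;2;10m[48;2;4;2;10m [38;2;4;2;10m[48;2;4;2;10m [38;2;4;2;10m[48;2;4;2;10m [38;2;4;2;10m[48;2;4;2;10m [38;2;4;2;10m[48;2;4;2;10m [38;2;4;2;10m[48;2;4;2;11m🬝[38;2;4;2;10m[48;2;6;2;13m🬝[38;2;5;2;13m[48;2;43;10;76m🬝[0m
[38;2;4;2;10m[48;2;4;2;10m [38;2;4;2;10m[48;2;4;2;10m [38;2;4;2;10m[48;2;4;2;11m🬝[38;2;4;2;10m[48;2;5;2;12m🬝[38;2;4;2;11m[48;2;20;5;36m🬝[38;2;5;2;12m[48;2;229;155;61m🬎[38;2;45;12;36m[48;2;254;249;49m🬎[38;2;7;2;16m[48;2;248;216;45m🬂[38;2;253;235;44m[48;2;24;5;44m🬍[38;2;254;243;47m[48;2;23;6;37m🬆[0m
[38;2;7;2;16m[48;2;208;68;68m🬝[38;2;10;3;20m[48;2;254;249;49m🬎[38;2;7;2;16m[48;2;245;209;50m🬂[38;2;102;26;59m[48;2;254;248;49m🬰[38;2;245;209;49m[48;2;7;2;16m🬎[38;2;254;249;49m[48;2;10;3;20m🬂[38;2;208;69;67m[48;2;7;2;16m🬀[38;2;10;3;20m[48;2;4;2;10m🬀[38;2;4;2;11m[48;2;4;2;10m🬂[38;2;4;2;10m[48;2;4;2;10m [0m
[38;2;254;249;49m[48;2;46;12;37m🬂[38;2;230;156;61m[48;2;5;2;12m🬂[38;2;20;5;37m[48;2;4;2;11m🬀[38;2;5;2;11m[48;2;4;2;10m🬂[38;2;4;2;11m[48;2;4;2;10m🬀[38;2;4;2;10m[48;2;4;2;10m [38;2;4;2;10m[48;2;4;2;10m [38;2;4;2;10m[48;2;4;2;10m [38;2;4;2;10m[48;2;4;2;10m [38;2;4;2;10m[48;2;4;2;10m [0m
[38;2;4;2;10m[48;2;4;2;10m [38;2;4;2;10m[48;2;4;2;10m [38;2;4;2;10m[48;2;4;2;10m [38;2;4;2;10m[48;2;4;2;10m [38;2;4;2;10m[48;2;4;2;10m [38;2;4;2;10m[48;2;4;2;10m [38;2;4;2;10m[48;2;4;2;10m [38;2;4;2;10m[48;2;4;2;10m [38;2;4;2;10m[48;2;4;2;10m [38;2;4;2;10m[48;2;4;2;10m [0m
</frame>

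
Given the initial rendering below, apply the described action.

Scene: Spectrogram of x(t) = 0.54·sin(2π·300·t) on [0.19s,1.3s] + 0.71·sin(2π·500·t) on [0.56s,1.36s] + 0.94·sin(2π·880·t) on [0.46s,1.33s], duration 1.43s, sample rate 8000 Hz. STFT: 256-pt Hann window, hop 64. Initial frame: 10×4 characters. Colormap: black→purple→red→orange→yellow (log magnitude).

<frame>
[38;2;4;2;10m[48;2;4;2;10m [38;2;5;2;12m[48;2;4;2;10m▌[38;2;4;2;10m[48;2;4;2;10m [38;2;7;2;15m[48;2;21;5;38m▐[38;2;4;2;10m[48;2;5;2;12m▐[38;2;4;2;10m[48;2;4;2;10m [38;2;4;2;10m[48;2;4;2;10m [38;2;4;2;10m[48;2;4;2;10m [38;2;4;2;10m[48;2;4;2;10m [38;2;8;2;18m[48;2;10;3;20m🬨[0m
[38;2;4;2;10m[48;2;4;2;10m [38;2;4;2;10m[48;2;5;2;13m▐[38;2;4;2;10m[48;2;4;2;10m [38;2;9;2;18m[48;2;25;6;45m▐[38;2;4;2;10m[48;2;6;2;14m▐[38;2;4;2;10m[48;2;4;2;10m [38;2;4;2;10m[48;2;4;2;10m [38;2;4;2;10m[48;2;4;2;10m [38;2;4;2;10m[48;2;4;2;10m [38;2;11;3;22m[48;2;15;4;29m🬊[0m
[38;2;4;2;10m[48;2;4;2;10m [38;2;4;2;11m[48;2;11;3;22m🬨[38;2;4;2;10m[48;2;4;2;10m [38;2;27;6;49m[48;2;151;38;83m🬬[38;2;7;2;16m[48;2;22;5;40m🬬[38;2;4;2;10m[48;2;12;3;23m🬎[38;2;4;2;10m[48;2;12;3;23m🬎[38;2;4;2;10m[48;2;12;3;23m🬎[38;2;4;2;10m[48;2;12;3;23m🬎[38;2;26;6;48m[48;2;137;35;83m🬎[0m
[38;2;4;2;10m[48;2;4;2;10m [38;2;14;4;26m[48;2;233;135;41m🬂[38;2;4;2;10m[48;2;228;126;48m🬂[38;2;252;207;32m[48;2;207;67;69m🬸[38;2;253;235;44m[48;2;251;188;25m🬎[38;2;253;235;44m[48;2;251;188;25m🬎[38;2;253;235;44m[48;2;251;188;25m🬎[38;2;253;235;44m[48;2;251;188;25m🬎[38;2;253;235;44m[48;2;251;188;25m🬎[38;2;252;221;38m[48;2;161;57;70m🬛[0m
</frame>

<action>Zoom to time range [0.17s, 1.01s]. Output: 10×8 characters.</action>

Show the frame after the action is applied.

<frame>
[38;2;5;2;12m[48;2;4;2;10m▌[38;2;4;2;10m[48;2;4;2;10m [38;2;4;2;10m[48;2;4;2;10m [38;2;17;4;33m[48;2;22;5;40m▐[38;2;4;2;10m[48;2;7;2;15m▌[38;2;4;2;10m[48;2;4;2;10m [38;2;4;2;10m[48;2;4;2;10m [38;2;4;2;10m[48;2;4;2;10m [38;2;4;2;10m[48;2;4;2;10m [38;2;4;2;10m[48;2;4;2;10m [0m
[38;2;5;2;12m[48;2;4;2;10m▌[38;2;4;2;10m[48;2;4;2;10m [38;2;4;2;10m[48;2;4;2;10m [38;2;18;4;34m[48;2;22;5;42m▐[38;2;4;2;10m[48;2;7;2;15m▌[38;2;4;2;10m[48;2;4;2;10m [38;2;4;2;10m[48;2;4;2;10m [38;2;4;2;10m[48;2;4;2;10m [38;2;4;2;10m[48;2;4;2;10m [38;2;4;2;10m[48;2;4;2;10m [0m
[38;2;4;2;10m[48;2;5;2;12m▐[38;2;4;2;10m[48;2;4;2;10m [38;2;4;2;10m[48;2;4;2;10m [38;2;20;5;36m[48;2;25;6;45m▐[38;2;4;2;10m[48;2;7;2;16m▌[38;2;4;2;10m[48;2;4;2;10m [38;2;4;2;10m[48;2;4;2;10m [38;2;4;2;10m[48;2;4;2;10m [38;2;4;2;10m[48;2;4;2;10m [38;2;4;2;10m[48;2;4;2;10m [0m
[38;2;4;2;10m[48;2;5;2;13m▐[38;2;4;2;10m[48;2;4;2;10m [38;2;4;2;10m[48;2;4;2;10m [38;2;22;5;41m[48;2;28;6;51m▐[38;2;4;2;10m[48;2;9;3;18m▌[38;2;4;2;10m[48;2;4;2;10m [38;2;4;2;10m[48;2;4;2;10m [38;2;4;2;10m[48;2;4;2;10m [38;2;4;2;10m[48;2;4;2;10m [38;2;4;2;10m[48;2;4;2;10m [0m
[38;2;4;2;10m[48;2;7;2;15m▐[38;2;4;2;10m[48;2;4;2;10m [38;2;4;2;10m[48;2;4;2;10m [38;2;30;7;53m[48;2;38;8;67m🬨[38;2;4;2;10m[48;2;12;3;23m▌[38;2;4;2;10m[48;2;4;2;10m [38;2;4;2;10m[48;2;4;2;10m [38;2;4;2;10m[48;2;4;2;10m [38;2;4;2;10m[48;2;4;2;10m [38;2;4;2;10m[48;2;4;2;10m [0m
[38;2;4;2;10m[48;2;10;3;20m▐[38;2;4;2;10m[48;2;4;2;10m [38;2;4;2;10m[48;2;4;2;10m [38;2;51;12;80m[48;2;146;37;83m🬎[38;2;9;2;18m[48;2;24;6;43m🬕[38;2;4;2;10m[48;2;12;3;23m🬎[38;2;4;2;10m[48;2;12;3;23m🬎[38;2;4;2;10m[48;2;12;3;23m🬎[38;2;4;2;10m[48;2;12;3;23m🬎[38;2;4;2;10m[48;2;12;3;23m🬎[0m
[38;2;7;2;15m[48;2;30;7;54m🬨[38;2;4;2;10m[48;2;5;2;13m🬎[38;2;4;2;10m[48;2;5;2;13m🬎[38;2;241;165;38m[48;2;99;24;84m🬆[38;2;254;240;46m[48;2;36;8;56m🬡[38;2;253;236;44m[48;2;39;9;68m🬰[38;2;253;236;44m[48;2;39;9;68m🬰[38;2;253;236;44m[48;2;39;9;68m🬰[38;2;253;236;44m[48;2;39;9;68m🬰[38;2;253;236;44m[48;2;39;9;68m🬰[0m
[38;2;233;135;41m[48;2;52;13;52m🬎[38;2;228;126;48m[48;2;9;3;18m🬎[38;2;228;126;48m[48;2;9;3;18m🬎[38;2;229;128;47m[48;2;13;3;26m🬎[38;2;239;152;34m[48;2;33;8;53m🬎[38;2;250;174;19m[48;2;9;3;18m🬎[38;2;250;174;19m[48;2;9;3;18m🬎[38;2;250;174;19m[48;2;9;3;18m🬎[38;2;250;174;19m[48;2;9;3;18m🬎[38;2;250;174;19m[48;2;9;3;18m🬎[0m
</frame>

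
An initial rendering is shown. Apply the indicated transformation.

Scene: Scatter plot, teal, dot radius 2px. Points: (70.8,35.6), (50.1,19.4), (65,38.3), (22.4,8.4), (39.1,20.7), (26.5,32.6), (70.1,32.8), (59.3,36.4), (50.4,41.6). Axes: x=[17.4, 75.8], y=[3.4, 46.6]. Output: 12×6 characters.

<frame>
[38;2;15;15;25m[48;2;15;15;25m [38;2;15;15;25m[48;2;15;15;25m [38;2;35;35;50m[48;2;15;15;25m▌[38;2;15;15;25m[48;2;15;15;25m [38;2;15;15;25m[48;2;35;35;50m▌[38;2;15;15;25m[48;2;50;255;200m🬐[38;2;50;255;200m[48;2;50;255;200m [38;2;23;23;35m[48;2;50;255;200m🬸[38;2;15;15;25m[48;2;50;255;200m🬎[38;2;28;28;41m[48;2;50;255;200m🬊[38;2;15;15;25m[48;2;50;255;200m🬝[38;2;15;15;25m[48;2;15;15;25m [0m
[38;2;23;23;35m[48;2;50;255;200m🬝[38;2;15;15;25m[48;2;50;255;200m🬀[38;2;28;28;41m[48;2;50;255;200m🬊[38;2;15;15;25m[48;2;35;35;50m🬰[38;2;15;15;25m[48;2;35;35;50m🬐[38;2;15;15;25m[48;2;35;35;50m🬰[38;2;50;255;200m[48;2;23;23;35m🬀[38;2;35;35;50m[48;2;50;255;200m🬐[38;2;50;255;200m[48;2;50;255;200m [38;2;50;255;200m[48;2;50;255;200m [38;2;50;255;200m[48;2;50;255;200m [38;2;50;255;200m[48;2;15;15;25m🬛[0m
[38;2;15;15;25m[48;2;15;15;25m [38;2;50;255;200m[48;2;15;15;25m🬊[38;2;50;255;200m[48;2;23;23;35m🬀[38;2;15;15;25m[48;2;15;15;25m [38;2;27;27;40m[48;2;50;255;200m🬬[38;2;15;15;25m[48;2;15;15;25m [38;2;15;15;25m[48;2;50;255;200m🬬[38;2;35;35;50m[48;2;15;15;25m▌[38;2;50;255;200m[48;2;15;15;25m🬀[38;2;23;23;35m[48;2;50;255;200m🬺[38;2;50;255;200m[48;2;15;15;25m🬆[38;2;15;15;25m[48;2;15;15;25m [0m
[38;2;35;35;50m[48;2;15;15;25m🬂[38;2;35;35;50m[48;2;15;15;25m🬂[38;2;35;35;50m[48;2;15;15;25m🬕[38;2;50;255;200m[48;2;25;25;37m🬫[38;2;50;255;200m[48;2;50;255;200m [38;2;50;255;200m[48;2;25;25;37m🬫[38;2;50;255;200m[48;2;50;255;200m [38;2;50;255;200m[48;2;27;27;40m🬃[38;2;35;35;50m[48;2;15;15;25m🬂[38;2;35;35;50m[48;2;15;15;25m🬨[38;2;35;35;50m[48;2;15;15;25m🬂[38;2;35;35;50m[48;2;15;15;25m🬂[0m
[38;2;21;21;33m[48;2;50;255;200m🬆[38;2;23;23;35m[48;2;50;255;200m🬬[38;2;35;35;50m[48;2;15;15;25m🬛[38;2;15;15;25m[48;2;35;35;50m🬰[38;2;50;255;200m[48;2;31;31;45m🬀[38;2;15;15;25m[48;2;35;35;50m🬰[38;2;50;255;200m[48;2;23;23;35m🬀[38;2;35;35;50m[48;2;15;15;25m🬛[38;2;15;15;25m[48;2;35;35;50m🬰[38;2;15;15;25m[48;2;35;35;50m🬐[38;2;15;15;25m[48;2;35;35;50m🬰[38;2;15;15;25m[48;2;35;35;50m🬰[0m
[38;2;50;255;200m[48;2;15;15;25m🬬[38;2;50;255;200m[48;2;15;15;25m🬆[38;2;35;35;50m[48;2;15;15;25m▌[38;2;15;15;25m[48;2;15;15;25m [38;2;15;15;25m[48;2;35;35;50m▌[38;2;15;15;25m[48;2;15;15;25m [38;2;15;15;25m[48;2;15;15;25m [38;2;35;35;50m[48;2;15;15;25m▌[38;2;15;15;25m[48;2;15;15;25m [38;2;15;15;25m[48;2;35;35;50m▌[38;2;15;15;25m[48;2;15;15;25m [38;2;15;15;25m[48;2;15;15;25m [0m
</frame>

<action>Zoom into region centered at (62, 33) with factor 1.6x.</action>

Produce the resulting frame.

<frame>
[38;2;15;15;25m[48;2;15;15;25m [38;2;15;15;25m[48;2;50;255;200m🬝[38;2;21;21;33m[48;2;50;255;200m🬊[38;2;15;15;25m[48;2;15;15;25m [38;2;15;15;25m[48;2;35;35;50m▌[38;2;15;15;25m[48;2;15;15;25m [38;2;15;15;25m[48;2;15;15;25m [38;2;35;35;50m[48;2;15;15;25m▌[38;2;15;15;25m[48;2;15;15;25m [38;2;15;15;25m[48;2;35;35;50m▌[38;2;15;15;25m[48;2;15;15;25m [38;2;15;15;25m[48;2;15;15;25m [0m
[38;2;15;15;25m[48;2;35;35;50m🬰[38;2;50;255;200m[48;2;21;21;33m🬊[38;2;50;255;200m[48;2;15;15;25m🬝[38;2;50;255;200m[48;2;23;23;35m🬀[38;2;28;28;41m[48;2;50;255;200m🬆[38;2;25;25;37m[48;2;50;255;200m🬎[38;2;15;15;25m[48;2;50;255;200m🬀[38;2;28;28;41m[48;2;50;255;200m🬊[38;2;21;21;33m[48;2;50;255;200m🬆[38;2;31;31;45m[48;2;50;255;200m🬬[38;2;15;15;25m[48;2;35;35;50m🬰[38;2;15;15;25m[48;2;35;35;50m🬰[0m
[38;2;15;15;25m[48;2;15;15;25m [38;2;15;15;25m[48;2;15;15;25m [38;2;35;35;50m[48;2;15;15;25m▌[38;2;15;15;25m[48;2;50;255;200m🬺[38;2;50;255;200m[48;2;15;15;25m🬬[38;2;50;255;200m[48;2;15;15;25m🬆[38;2;50;255;200m[48;2;15;15;25m🬊[38;2;50;255;200m[48;2;35;35;50m🬸[38;2;50;255;200m[48;2;50;255;200m [38;2;50;255;200m[48;2;35;35;50m🬕[38;2;15;15;25m[48;2;15;15;25m [38;2;15;15;25m[48;2;15;15;25m [0m
[38;2;35;35;50m[48;2;15;15;25m🬂[38;2;35;35;50m[48;2;15;15;25m🬂[38;2;35;35;50m[48;2;15;15;25m🬕[38;2;35;35;50m[48;2;15;15;25m🬂[38;2;35;35;50m[48;2;15;15;25m🬨[38;2;35;35;50m[48;2;15;15;25m🬂[38;2;35;35;50m[48;2;15;15;25m🬂[38;2;50;255;200m[48;2;27;27;40m🬁[38;2;50;255;200m[48;2;15;15;25m🬆[38;2;35;35;50m[48;2;15;15;25m🬨[38;2;35;35;50m[48;2;15;15;25m🬂[38;2;35;35;50m[48;2;15;15;25m🬂[0m
[38;2;15;15;25m[48;2;35;35;50m🬰[38;2;15;15;25m[48;2;35;35;50m🬰[38;2;35;35;50m[48;2;15;15;25m🬛[38;2;15;15;25m[48;2;35;35;50m🬰[38;2;15;15;25m[48;2;35;35;50m🬐[38;2;15;15;25m[48;2;35;35;50m🬰[38;2;15;15;25m[48;2;35;35;50m🬰[38;2;35;35;50m[48;2;15;15;25m🬛[38;2;15;15;25m[48;2;35;35;50m🬰[38;2;15;15;25m[48;2;35;35;50m🬐[38;2;15;15;25m[48;2;35;35;50m🬰[38;2;15;15;25m[48;2;35;35;50m🬰[0m
[38;2;15;15;25m[48;2;15;15;25m [38;2;15;15;25m[48;2;50;255;200m🬆[38;2;50;255;200m[48;2;15;15;25m🬺[38;2;15;15;25m[48;2;50;255;200m🬬[38;2;15;15;25m[48;2;35;35;50m▌[38;2;15;15;25m[48;2;15;15;25m [38;2;15;15;25m[48;2;15;15;25m [38;2;35;35;50m[48;2;15;15;25m▌[38;2;15;15;25m[48;2;15;15;25m [38;2;15;15;25m[48;2;35;35;50m▌[38;2;15;15;25m[48;2;15;15;25m [38;2;15;15;25m[48;2;15;15;25m [0m
</frame>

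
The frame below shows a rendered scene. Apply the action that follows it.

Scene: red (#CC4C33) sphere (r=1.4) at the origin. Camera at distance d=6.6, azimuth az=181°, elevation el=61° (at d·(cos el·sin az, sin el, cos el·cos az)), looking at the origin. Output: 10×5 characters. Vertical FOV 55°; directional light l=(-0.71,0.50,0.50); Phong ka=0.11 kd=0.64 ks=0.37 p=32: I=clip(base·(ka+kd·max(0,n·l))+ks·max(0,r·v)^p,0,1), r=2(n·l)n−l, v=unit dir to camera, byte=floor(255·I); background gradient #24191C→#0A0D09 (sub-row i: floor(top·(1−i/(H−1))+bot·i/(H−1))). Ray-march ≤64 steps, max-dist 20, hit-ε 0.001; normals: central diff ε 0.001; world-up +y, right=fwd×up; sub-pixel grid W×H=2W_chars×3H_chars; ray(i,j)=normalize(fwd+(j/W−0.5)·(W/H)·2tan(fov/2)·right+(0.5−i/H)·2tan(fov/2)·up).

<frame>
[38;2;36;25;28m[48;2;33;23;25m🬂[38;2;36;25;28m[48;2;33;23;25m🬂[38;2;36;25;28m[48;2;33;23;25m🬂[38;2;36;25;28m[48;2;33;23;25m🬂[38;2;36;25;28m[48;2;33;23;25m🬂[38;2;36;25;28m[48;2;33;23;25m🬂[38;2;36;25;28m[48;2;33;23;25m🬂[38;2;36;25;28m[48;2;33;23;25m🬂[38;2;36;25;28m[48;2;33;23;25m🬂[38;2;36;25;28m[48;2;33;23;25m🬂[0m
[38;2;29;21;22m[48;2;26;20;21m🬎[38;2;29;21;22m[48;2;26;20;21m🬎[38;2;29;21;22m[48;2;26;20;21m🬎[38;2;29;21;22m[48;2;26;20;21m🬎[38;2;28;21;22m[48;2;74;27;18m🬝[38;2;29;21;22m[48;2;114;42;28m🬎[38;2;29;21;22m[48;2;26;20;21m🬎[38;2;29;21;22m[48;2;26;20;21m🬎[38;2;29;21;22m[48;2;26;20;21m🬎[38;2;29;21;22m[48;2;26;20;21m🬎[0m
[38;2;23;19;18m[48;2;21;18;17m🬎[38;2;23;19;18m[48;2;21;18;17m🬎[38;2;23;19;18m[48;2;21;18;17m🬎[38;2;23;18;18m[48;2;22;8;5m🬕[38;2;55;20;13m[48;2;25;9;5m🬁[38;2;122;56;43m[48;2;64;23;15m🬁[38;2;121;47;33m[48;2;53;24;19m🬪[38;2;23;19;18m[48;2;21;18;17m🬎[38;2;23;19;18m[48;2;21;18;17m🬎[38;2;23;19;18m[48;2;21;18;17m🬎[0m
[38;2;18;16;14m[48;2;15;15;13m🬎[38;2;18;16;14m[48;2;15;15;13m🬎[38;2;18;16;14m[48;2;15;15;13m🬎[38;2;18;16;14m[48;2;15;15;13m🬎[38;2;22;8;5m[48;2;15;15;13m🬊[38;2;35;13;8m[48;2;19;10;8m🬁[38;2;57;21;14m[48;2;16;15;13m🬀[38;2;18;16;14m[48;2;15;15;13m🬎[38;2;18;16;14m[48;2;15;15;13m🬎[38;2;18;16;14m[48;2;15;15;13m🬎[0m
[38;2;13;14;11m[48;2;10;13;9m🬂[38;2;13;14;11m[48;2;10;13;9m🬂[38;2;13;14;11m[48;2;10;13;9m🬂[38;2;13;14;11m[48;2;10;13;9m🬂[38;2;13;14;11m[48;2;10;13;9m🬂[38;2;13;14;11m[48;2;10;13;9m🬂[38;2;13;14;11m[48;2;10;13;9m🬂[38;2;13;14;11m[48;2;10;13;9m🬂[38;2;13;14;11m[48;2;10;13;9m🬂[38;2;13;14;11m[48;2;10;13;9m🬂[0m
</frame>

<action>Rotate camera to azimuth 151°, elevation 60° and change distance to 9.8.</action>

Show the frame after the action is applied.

<frame>
[38;2;36;25;28m[48;2;33;23;25m🬂[38;2;36;25;28m[48;2;33;23;25m🬂[38;2;36;25;28m[48;2;33;23;25m🬂[38;2;36;25;28m[48;2;33;23;25m🬂[38;2;36;25;28m[48;2;33;23;25m🬂[38;2;36;25;28m[48;2;33;23;25m🬂[38;2;36;25;28m[48;2;33;23;25m🬂[38;2;36;25;28m[48;2;33;23;25m🬂[38;2;36;25;28m[48;2;33;23;25m🬂[38;2;36;25;28m[48;2;33;23;25m🬂[0m
[38;2;29;21;22m[48;2;26;20;21m🬎[38;2;29;21;22m[48;2;26;20;21m🬎[38;2;29;21;22m[48;2;26;20;21m🬎[38;2;29;21;22m[48;2;26;20;21m🬎[38;2;29;21;22m[48;2;26;20;21m🬎[38;2;29;21;22m[48;2;26;20;21m🬎[38;2;29;21;22m[48;2;26;20;21m🬎[38;2;29;21;22m[48;2;26;20;21m🬎[38;2;29;21;22m[48;2;26;20;21m🬎[38;2;29;21;22m[48;2;26;20;21m🬎[0m
[38;2;23;19;18m[48;2;21;18;17m🬎[38;2;23;19;18m[48;2;21;18;17m🬎[38;2;23;19;18m[48;2;21;18;17m🬎[38;2;23;19;18m[48;2;21;18;17m🬎[38;2;84;31;21m[48;2;24;10;8m🬁[38;2;121;48;33m[48;2;42;15;10m🬂[38;2;98;36;24m[48;2;26;18;16m🬃[38;2;23;19;18m[48;2;21;18;17m🬎[38;2;23;19;18m[48;2;21;18;17m🬎[38;2;23;19;18m[48;2;21;18;17m🬎[0m
[38;2;18;16;14m[48;2;15;15;13m🬎[38;2;18;16;14m[48;2;15;15;13m🬎[38;2;18;16;14m[48;2;15;15;13m🬎[38;2;18;16;14m[48;2;15;15;13m🬎[38;2;16;15;13m[48;2;22;8;5m🬺[38;2;22;8;5m[48;2;16;15;13m🬂[38;2;18;16;14m[48;2;15;15;13m🬎[38;2;18;16;14m[48;2;15;15;13m🬎[38;2;18;16;14m[48;2;15;15;13m🬎[38;2;18;16;14m[48;2;15;15;13m🬎[0m
[38;2;13;14;11m[48;2;10;13;9m🬂[38;2;13;14;11m[48;2;10;13;9m🬂[38;2;13;14;11m[48;2;10;13;9m🬂[38;2;13;14;11m[48;2;10;13;9m🬂[38;2;13;14;11m[48;2;10;13;9m🬂[38;2;13;14;11m[48;2;10;13;9m🬂[38;2;13;14;11m[48;2;10;13;9m🬂[38;2;13;14;11m[48;2;10;13;9m🬂[38;2;13;14;11m[48;2;10;13;9m🬂[38;2;13;14;11m[48;2;10;13;9m🬂[0m
</frame>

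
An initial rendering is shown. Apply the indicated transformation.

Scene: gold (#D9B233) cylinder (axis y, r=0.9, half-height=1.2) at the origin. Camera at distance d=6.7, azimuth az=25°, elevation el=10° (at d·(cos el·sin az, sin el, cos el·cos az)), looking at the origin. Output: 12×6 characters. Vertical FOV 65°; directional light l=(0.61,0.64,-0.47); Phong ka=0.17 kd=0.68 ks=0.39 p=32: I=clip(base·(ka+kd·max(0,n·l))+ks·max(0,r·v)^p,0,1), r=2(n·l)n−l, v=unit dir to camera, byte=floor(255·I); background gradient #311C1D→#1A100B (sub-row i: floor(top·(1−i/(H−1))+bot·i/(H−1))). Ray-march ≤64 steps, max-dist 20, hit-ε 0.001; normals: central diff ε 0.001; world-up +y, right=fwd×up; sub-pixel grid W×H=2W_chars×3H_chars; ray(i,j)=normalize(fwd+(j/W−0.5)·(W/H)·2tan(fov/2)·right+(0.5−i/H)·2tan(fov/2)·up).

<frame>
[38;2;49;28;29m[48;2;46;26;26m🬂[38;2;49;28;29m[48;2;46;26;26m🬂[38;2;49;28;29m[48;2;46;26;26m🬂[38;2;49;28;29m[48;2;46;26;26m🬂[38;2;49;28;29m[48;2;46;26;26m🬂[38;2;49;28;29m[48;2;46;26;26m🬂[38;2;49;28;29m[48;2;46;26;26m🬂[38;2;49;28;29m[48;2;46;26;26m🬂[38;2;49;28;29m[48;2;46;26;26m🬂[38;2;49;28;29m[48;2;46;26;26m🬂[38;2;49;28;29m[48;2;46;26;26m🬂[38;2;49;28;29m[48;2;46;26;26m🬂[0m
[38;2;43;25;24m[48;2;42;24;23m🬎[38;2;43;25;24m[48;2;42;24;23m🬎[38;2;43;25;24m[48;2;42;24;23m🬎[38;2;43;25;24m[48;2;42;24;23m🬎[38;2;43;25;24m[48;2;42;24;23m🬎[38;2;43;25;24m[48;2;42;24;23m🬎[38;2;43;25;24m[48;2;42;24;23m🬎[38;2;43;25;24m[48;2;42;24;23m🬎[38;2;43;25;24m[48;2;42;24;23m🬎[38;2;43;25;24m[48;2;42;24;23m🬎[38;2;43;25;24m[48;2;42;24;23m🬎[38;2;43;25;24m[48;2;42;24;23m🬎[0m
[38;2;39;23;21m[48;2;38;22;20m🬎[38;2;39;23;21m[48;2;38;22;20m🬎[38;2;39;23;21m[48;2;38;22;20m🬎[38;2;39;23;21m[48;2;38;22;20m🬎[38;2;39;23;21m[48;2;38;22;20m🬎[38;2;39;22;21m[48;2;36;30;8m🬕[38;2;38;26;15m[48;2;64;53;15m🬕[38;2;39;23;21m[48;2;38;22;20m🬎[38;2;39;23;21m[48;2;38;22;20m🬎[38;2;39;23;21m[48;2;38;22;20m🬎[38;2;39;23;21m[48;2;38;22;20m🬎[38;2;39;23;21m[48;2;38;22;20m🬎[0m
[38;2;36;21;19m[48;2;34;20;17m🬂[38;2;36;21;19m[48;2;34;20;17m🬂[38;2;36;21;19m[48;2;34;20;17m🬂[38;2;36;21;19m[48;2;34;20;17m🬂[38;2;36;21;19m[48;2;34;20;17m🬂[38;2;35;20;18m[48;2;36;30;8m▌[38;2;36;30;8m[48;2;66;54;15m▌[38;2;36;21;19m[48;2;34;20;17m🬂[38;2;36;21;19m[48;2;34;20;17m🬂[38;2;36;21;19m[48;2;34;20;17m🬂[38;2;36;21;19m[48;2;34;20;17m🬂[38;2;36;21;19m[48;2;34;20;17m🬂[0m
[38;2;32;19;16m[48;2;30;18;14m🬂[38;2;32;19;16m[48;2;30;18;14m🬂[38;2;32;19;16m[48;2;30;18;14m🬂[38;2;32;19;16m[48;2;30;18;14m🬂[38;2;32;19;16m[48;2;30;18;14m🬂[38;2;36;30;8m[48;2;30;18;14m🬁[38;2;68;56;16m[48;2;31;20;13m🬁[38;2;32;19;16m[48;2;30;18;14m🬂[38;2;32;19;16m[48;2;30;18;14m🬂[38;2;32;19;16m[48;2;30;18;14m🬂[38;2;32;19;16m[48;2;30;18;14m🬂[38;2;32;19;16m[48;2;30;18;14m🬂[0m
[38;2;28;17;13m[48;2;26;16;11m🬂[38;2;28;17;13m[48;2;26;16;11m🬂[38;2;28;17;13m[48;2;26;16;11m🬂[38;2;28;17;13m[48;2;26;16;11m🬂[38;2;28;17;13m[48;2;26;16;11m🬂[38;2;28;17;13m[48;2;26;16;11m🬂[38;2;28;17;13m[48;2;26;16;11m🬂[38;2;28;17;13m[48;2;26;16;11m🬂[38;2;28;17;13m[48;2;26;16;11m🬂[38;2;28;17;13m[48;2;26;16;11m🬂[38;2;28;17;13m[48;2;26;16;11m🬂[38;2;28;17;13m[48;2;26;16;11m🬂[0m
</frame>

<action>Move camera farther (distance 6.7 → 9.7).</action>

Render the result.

<frame>
[38;2;49;28;29m[48;2;46;26;26m🬂[38;2;49;28;29m[48;2;46;26;26m🬂[38;2;49;28;29m[48;2;46;26;26m🬂[38;2;49;28;29m[48;2;46;26;26m🬂[38;2;49;28;29m[48;2;46;26;26m🬂[38;2;49;28;29m[48;2;46;26;26m🬂[38;2;49;28;29m[48;2;46;26;26m🬂[38;2;49;28;29m[48;2;46;26;26m🬂[38;2;49;28;29m[48;2;46;26;26m🬂[38;2;49;28;29m[48;2;46;26;26m🬂[38;2;49;28;29m[48;2;46;26;26m🬂[38;2;49;28;29m[48;2;46;26;26m🬂[0m
[38;2;43;25;24m[48;2;42;24;23m🬎[38;2;43;25;24m[48;2;42;24;23m🬎[38;2;43;25;24m[48;2;42;24;23m🬎[38;2;43;25;24m[48;2;42;24;23m🬎[38;2;43;25;24m[48;2;42;24;23m🬎[38;2;43;25;24m[48;2;42;24;23m🬎[38;2;43;25;24m[48;2;42;24;23m🬎[38;2;43;25;24m[48;2;42;24;23m🬎[38;2;43;25;24m[48;2;42;24;23m🬎[38;2;43;25;24m[48;2;42;24;23m🬎[38;2;43;25;24m[48;2;42;24;23m🬎[38;2;43;25;24m[48;2;42;24;23m🬎[0m
[38;2;39;23;21m[48;2;38;22;20m🬎[38;2;39;23;21m[48;2;38;22;20m🬎[38;2;39;23;21m[48;2;38;22;20m🬎[38;2;39;23;21m[48;2;38;22;20m🬎[38;2;39;23;21m[48;2;38;22;20m🬎[38;2;39;22;21m[48;2;36;30;8m🬝[38;2;38;24;18m[48;2;97;79;22m🬝[38;2;39;23;21m[48;2;38;22;20m🬎[38;2;39;23;21m[48;2;38;22;20m🬎[38;2;39;23;21m[48;2;38;22;20m🬎[38;2;39;23;21m[48;2;38;22;20m🬎[38;2;39;23;21m[48;2;38;22;20m🬎[0m
[38;2;36;21;19m[48;2;34;20;17m🬂[38;2;36;21;19m[48;2;34;20;17m🬂[38;2;36;21;19m[48;2;34;20;17m🬂[38;2;36;21;19m[48;2;34;20;17m🬂[38;2;36;21;19m[48;2;34;20;17m🬂[38;2;34;20;17m[48;2;36;30;8m🬲[38;2;98;80;23m[48;2;35;27;10m🬉[38;2;36;21;19m[48;2;34;20;17m🬂[38;2;36;21;19m[48;2;34;20;17m🬂[38;2;36;21;19m[48;2;34;20;17m🬂[38;2;36;21;19m[48;2;34;20;17m🬂[38;2;36;21;19m[48;2;34;20;17m🬂[0m
[38;2;32;19;16m[48;2;30;18;14m🬂[38;2;32;19;16m[48;2;30;18;14m🬂[38;2;32;19;16m[48;2;30;18;14m🬂[38;2;32;19;16m[48;2;30;18;14m🬂[38;2;32;19;16m[48;2;30;18;14m🬂[38;2;32;19;16m[48;2;30;18;14m🬂[38;2;32;19;16m[48;2;30;18;14m🬂[38;2;32;19;16m[48;2;30;18;14m🬂[38;2;32;19;16m[48;2;30;18;14m🬂[38;2;32;19;16m[48;2;30;18;14m🬂[38;2;32;19;16m[48;2;30;18;14m🬂[38;2;32;19;16m[48;2;30;18;14m🬂[0m
[38;2;28;17;13m[48;2;26;16;11m🬂[38;2;28;17;13m[48;2;26;16;11m🬂[38;2;28;17;13m[48;2;26;16;11m🬂[38;2;28;17;13m[48;2;26;16;11m🬂[38;2;28;17;13m[48;2;26;16;11m🬂[38;2;28;17;13m[48;2;26;16;11m🬂[38;2;28;17;13m[48;2;26;16;11m🬂[38;2;28;17;13m[48;2;26;16;11m🬂[38;2;28;17;13m[48;2;26;16;11m🬂[38;2;28;17;13m[48;2;26;16;11m🬂[38;2;28;17;13m[48;2;26;16;11m🬂[38;2;28;17;13m[48;2;26;16;11m🬂[0m
</frame>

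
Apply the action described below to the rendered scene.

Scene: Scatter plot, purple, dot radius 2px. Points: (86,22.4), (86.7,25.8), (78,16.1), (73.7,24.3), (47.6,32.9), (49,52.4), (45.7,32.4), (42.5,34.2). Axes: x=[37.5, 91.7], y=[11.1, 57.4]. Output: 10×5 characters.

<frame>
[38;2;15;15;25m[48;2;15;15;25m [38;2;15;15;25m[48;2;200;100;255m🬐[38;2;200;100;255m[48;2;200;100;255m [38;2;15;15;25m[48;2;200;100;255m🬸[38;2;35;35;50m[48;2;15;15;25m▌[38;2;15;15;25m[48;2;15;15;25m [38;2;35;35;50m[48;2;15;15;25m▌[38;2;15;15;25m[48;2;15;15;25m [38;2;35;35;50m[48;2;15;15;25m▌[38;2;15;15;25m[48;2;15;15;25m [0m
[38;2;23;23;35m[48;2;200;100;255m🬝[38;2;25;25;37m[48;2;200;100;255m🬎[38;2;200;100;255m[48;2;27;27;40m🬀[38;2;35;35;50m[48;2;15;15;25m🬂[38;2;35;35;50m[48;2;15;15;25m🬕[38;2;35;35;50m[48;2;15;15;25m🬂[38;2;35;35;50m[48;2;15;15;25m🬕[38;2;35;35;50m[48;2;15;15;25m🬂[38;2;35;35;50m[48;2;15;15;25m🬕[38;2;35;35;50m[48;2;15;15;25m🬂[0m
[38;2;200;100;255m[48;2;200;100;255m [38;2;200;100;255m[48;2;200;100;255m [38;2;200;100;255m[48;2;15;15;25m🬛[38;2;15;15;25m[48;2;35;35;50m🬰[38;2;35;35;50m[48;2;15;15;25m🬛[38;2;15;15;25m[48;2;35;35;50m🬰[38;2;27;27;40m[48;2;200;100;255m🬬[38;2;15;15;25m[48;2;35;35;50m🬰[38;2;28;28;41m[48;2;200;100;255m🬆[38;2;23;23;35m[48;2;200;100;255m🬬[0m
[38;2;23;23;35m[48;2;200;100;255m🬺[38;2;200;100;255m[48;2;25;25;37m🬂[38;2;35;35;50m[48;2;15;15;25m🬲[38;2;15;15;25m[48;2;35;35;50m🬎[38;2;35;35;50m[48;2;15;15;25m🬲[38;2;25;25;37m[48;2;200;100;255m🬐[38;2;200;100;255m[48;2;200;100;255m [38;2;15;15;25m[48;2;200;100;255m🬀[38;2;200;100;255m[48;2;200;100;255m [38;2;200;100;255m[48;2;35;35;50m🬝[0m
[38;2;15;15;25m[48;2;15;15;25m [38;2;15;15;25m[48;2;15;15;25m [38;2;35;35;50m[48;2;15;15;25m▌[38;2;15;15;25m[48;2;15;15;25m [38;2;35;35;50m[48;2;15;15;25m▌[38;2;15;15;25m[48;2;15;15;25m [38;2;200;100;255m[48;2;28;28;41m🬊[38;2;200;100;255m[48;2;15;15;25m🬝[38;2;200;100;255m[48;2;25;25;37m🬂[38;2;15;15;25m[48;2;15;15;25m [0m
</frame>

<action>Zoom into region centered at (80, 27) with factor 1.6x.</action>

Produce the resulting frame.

<frame>
[38;2;15;15;25m[48;2;15;15;25m [38;2;15;15;25m[48;2;15;15;25m [38;2;35;35;50m[48;2;15;15;25m▌[38;2;15;15;25m[48;2;15;15;25m [38;2;35;35;50m[48;2;15;15;25m▌[38;2;15;15;25m[48;2;15;15;25m [38;2;35;35;50m[48;2;15;15;25m▌[38;2;15;15;25m[48;2;15;15;25m [38;2;35;35;50m[48;2;15;15;25m▌[38;2;15;15;25m[48;2;15;15;25m [0m
[38;2;35;35;50m[48;2;15;15;25m🬂[38;2;35;35;50m[48;2;15;15;25m🬂[38;2;35;35;50m[48;2;15;15;25m🬕[38;2;35;35;50m[48;2;15;15;25m🬂[38;2;35;35;50m[48;2;15;15;25m🬕[38;2;35;35;50m[48;2;15;15;25m🬂[38;2;31;31;45m[48;2;200;100;255m🬝[38;2;35;35;50m[48;2;15;15;25m🬂[38;2;35;35;50m[48;2;15;15;25m🬕[38;2;35;35;50m[48;2;15;15;25m🬂[0m
[38;2;15;15;25m[48;2;35;35;50m🬰[38;2;23;23;35m[48;2;200;100;255m🬝[38;2;35;35;50m[48;2;200;100;255m🬀[38;2;21;21;33m[48;2;200;100;255m🬊[38;2;35;35;50m[48;2;15;15;25m🬛[38;2;20;20;31m[48;2;200;100;255m🬕[38;2;200;100;255m[48;2;200;100;255m [38;2;200;100;255m[48;2;15;15;25m🬛[38;2;35;35;50m[48;2;15;15;25m🬛[38;2;15;15;25m[48;2;35;35;50m🬰[0m
[38;2;15;15;25m[48;2;35;35;50m🬎[38;2;15;15;25m[48;2;35;35;50m🬎[38;2;200;100;255m[48;2;35;35;50m🬊[38;2;200;100;255m[48;2;20;20;31m🬟[38;2;21;21;33m[48;2;200;100;255m🬊[38;2;200;100;255m[48;2;28;28;41m🬊[38;2;200;100;255m[48;2;35;35;50m🬝[38;2;200;100;255m[48;2;23;23;35m🬀[38;2;35;35;50m[48;2;15;15;25m🬲[38;2;15;15;25m[48;2;35;35;50m🬎[0m
[38;2;15;15;25m[48;2;15;15;25m [38;2;15;15;25m[48;2;15;15;25m [38;2;35;35;50m[48;2;15;15;25m▌[38;2;200;100;255m[48;2;15;15;25m🬊[38;2;200;100;255m[48;2;15;15;25m🬝[38;2;200;100;255m[48;2;15;15;25m🬀[38;2;35;35;50m[48;2;15;15;25m▌[38;2;15;15;25m[48;2;15;15;25m [38;2;35;35;50m[48;2;15;15;25m▌[38;2;15;15;25m[48;2;15;15;25m [0m
</frame>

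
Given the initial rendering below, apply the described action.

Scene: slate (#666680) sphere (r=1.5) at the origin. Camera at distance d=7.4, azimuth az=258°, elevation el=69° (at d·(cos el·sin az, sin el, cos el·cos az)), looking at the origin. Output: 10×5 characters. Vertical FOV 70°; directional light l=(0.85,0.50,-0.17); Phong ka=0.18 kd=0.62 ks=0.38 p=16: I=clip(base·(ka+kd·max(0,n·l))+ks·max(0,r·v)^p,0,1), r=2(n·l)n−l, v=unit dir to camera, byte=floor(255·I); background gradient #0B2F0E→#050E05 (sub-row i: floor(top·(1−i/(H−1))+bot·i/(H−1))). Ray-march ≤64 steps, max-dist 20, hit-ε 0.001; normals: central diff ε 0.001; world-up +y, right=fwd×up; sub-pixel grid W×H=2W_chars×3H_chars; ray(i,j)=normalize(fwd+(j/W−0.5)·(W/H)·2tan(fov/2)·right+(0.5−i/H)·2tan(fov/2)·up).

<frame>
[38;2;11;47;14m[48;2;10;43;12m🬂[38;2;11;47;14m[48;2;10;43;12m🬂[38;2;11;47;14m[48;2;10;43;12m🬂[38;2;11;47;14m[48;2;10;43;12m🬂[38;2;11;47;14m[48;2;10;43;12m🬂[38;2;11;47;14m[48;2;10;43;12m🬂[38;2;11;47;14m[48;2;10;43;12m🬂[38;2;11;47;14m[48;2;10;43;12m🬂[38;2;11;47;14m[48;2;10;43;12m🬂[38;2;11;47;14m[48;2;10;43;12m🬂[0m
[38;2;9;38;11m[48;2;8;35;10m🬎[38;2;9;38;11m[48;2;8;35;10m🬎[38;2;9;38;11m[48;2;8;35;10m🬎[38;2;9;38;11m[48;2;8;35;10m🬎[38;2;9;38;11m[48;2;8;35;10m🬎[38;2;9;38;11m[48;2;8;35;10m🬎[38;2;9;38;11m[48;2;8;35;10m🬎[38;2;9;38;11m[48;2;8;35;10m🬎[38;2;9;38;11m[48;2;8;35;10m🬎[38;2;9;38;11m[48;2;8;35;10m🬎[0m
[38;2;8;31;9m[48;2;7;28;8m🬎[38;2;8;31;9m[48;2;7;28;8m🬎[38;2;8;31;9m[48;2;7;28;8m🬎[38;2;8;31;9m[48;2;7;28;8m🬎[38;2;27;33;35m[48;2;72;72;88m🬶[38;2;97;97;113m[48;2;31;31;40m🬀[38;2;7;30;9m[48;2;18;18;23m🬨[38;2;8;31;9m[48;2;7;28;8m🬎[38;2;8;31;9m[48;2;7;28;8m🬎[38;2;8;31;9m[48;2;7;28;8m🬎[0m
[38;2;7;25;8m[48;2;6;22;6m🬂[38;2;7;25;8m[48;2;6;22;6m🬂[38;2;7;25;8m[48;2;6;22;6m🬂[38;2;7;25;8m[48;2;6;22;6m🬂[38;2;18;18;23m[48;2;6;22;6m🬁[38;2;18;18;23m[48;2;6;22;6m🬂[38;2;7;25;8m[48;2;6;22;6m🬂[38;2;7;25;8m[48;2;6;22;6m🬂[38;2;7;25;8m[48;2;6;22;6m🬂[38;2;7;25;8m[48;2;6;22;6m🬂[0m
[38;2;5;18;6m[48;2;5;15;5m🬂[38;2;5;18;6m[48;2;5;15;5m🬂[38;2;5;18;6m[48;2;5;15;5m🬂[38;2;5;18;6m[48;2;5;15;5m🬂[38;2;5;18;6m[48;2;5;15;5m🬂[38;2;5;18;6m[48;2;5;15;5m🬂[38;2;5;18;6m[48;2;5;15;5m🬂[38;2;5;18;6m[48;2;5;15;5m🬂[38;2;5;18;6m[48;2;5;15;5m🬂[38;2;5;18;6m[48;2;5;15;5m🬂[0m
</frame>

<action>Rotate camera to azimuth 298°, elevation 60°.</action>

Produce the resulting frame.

<frame>
[38;2;11;47;14m[48;2;10;43;12m🬂[38;2;11;47;14m[48;2;10;43;12m🬂[38;2;11;47;14m[48;2;10;43;12m🬂[38;2;11;47;14m[48;2;10;43;12m🬂[38;2;11;47;14m[48;2;10;43;12m🬂[38;2;11;47;14m[48;2;10;43;12m🬂[38;2;11;47;14m[48;2;10;43;12m🬂[38;2;11;47;14m[48;2;10;43;12m🬂[38;2;11;47;14m[48;2;10;43;12m🬂[38;2;11;47;14m[48;2;10;43;12m🬂[0m
[38;2;9;38;11m[48;2;8;35;10m🬎[38;2;9;38;11m[48;2;8;35;10m🬎[38;2;9;38;11m[48;2;8;35;10m🬎[38;2;9;38;11m[48;2;8;35;10m🬎[38;2;9;38;11m[48;2;8;35;10m🬎[38;2;9;38;11m[48;2;8;35;10m🬎[38;2;9;38;11m[48;2;8;35;10m🬎[38;2;9;38;11m[48;2;8;35;10m🬎[38;2;9;38;11m[48;2;8;35;10m🬎[38;2;9;38;11m[48;2;8;35;10m🬎[0m
[38;2;8;31;9m[48;2;7;28;8m🬎[38;2;8;31;9m[48;2;7;28;8m🬎[38;2;8;31;9m[48;2;7;28;8m🬎[38;2;8;31;9m[48;2;7;28;8m🬎[38;2;17;22;22m[48;2;49;49;61m🬺[38;2;94;94;109m[48;2;25;25;32m🬂[38;2;44;44;55m[48;2;10;28;12m🬃[38;2;8;31;9m[48;2;7;28;8m🬎[38;2;8;31;9m[48;2;7;28;8m🬎[38;2;8;31;9m[48;2;7;28;8m🬎[0m
[38;2;7;25;8m[48;2;6;22;6m🬂[38;2;7;25;8m[48;2;6;22;6m🬂[38;2;7;25;8m[48;2;6;22;6m🬂[38;2;7;25;8m[48;2;6;22;6m🬂[38;2;18;18;23m[48;2;6;22;6m🬁[38;2;18;18;23m[48;2;6;22;6m🬂[38;2;7;25;8m[48;2;6;22;6m🬂[38;2;7;25;8m[48;2;6;22;6m🬂[38;2;7;25;8m[48;2;6;22;6m🬂[38;2;7;25;8m[48;2;6;22;6m🬂[0m
[38;2;5;18;6m[48;2;5;15;5m🬂[38;2;5;18;6m[48;2;5;15;5m🬂[38;2;5;18;6m[48;2;5;15;5m🬂[38;2;5;18;6m[48;2;5;15;5m🬂[38;2;5;18;6m[48;2;5;15;5m🬂[38;2;5;18;6m[48;2;5;15;5m🬂[38;2;5;18;6m[48;2;5;15;5m🬂[38;2;5;18;6m[48;2;5;15;5m🬂[38;2;5;18;6m[48;2;5;15;5m🬂[38;2;5;18;6m[48;2;5;15;5m🬂[0m
</frame>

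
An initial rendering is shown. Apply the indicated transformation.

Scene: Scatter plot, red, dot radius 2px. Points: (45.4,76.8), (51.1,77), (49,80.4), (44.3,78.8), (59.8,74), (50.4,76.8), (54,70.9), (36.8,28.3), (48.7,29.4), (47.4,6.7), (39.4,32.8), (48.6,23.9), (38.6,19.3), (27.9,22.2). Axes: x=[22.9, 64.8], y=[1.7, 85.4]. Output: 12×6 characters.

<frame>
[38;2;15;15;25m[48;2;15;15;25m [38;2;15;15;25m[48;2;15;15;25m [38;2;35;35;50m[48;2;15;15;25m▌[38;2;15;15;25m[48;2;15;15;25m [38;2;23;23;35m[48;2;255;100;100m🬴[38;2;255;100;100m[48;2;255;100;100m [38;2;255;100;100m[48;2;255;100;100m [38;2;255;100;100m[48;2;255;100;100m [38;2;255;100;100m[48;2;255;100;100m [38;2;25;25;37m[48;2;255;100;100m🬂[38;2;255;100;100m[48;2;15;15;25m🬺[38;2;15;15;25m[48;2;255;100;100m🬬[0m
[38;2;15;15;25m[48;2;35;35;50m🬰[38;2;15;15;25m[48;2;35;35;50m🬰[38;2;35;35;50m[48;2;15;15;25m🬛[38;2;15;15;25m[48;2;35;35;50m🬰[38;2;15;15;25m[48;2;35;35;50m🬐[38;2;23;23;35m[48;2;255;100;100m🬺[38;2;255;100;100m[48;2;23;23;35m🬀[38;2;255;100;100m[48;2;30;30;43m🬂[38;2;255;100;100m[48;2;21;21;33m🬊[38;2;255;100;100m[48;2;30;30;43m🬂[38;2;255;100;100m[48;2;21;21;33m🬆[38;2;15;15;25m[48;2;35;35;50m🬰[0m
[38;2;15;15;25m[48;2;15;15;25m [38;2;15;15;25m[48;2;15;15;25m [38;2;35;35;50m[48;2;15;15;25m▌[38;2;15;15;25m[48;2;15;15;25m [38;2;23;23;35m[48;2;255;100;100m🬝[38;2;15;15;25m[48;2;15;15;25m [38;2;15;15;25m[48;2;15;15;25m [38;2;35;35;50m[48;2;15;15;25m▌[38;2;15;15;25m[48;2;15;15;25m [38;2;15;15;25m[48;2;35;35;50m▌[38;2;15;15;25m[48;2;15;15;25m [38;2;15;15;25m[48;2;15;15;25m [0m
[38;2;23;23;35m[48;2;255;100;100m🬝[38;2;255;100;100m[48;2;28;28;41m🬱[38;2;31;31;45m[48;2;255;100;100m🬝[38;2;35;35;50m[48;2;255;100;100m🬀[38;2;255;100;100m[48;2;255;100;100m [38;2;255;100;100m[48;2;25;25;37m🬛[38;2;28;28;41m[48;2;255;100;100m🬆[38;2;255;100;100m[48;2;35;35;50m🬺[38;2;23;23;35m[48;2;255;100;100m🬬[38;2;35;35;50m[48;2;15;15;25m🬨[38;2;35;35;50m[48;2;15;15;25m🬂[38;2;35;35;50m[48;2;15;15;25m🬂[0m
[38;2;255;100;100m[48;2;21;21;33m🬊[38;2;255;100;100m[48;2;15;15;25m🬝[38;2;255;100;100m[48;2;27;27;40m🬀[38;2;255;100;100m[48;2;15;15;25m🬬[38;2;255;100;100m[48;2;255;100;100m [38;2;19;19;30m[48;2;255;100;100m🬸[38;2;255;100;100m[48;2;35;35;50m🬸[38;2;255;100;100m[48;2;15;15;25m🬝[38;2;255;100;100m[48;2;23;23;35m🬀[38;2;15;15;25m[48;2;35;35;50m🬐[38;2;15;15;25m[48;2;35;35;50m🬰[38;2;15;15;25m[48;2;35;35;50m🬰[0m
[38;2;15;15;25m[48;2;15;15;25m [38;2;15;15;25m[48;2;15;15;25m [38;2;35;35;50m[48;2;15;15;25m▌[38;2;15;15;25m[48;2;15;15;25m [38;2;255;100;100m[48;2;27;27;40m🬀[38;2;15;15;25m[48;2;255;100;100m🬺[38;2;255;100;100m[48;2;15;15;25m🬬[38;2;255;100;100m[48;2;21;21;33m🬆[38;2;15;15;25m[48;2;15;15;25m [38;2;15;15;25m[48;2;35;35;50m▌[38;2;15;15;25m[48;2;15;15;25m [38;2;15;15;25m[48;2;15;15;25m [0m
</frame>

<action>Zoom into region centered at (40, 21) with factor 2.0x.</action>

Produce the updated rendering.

<frame>
[38;2;15;15;25m[48;2;15;15;25m [38;2;15;15;25m[48;2;15;15;25m [38;2;35;35;50m[48;2;15;15;25m▌[38;2;15;15;25m[48;2;15;15;25m [38;2;23;23;35m[48;2;255;100;100m🬝[38;2;15;15;25m[48;2;255;100;100m🬊[38;2;15;15;25m[48;2;15;15;25m [38;2;35;35;50m[48;2;15;15;25m▌[38;2;15;15;25m[48;2;15;15;25m [38;2;15;15;25m[48;2;35;35;50m▌[38;2;15;15;25m[48;2;15;15;25m [38;2;15;15;25m[48;2;15;15;25m [0m
[38;2;15;15;25m[48;2;35;35;50m🬰[38;2;15;15;25m[48;2;35;35;50m🬰[38;2;31;31;45m[48;2;255;100;100m🬝[38;2;15;15;25m[48;2;255;100;100m🬀[38;2;255;100;100m[48;2;255;100;100m [38;2;255;100;100m[48;2;15;15;25m🬝[38;2;255;100;100m[48;2;23;23;35m🬀[38;2;35;35;50m[48;2;15;15;25m🬛[38;2;15;15;25m[48;2;35;35;50m🬰[38;2;27;27;40m[48;2;255;100;100m🬝[38;2;15;15;25m[48;2;255;100;100m🬀[38;2;21;21;33m[48;2;255;100;100m🬊[0m
[38;2;15;15;25m[48;2;15;15;25m [38;2;15;15;25m[48;2;15;15;25m [38;2;35;35;50m[48;2;15;15;25m▌[38;2;255;100;100m[48;2;15;15;25m🬊[38;2;255;100;100m[48;2;25;25;37m🬶[38;2;15;15;25m[48;2;255;100;100m🬬[38;2;15;15;25m[48;2;15;15;25m [38;2;35;35;50m[48;2;15;15;25m▌[38;2;15;15;25m[48;2;15;15;25m [38;2;15;15;25m[48;2;255;100;100m🬐[38;2;255;100;100m[48;2;255;100;100m [38;2;255;100;100m[48;2;15;15;25m🬄[0m
[38;2;35;35;50m[48;2;15;15;25m🬂[38;2;35;35;50m[48;2;15;15;25m🬂[38;2;35;35;50m[48;2;15;15;25m🬕[38;2;255;100;100m[48;2;19;19;30m🬁[38;2;255;100;100m[48;2;15;15;25m🬬[38;2;255;100;100m[48;2;15;15;25m🬆[38;2;35;35;50m[48;2;15;15;25m🬂[38;2;35;35;50m[48;2;15;15;25m🬕[38;2;35;35;50m[48;2;15;15;25m🬂[38;2;35;35;50m[48;2;15;15;25m🬨[38;2;255;100;100m[48;2;19;19;30m🬀[38;2;35;35;50m[48;2;15;15;25m🬂[0m
[38;2;15;15;25m[48;2;35;35;50m🬰[38;2;15;15;25m[48;2;35;35;50m🬰[38;2;35;35;50m[48;2;15;15;25m🬛[38;2;15;15;25m[48;2;35;35;50m🬰[38;2;15;15;25m[48;2;35;35;50m🬐[38;2;15;15;25m[48;2;35;35;50m🬰[38;2;15;15;25m[48;2;35;35;50m🬰[38;2;35;35;50m[48;2;15;15;25m🬛[38;2;23;23;35m[48;2;255;100;100m🬝[38;2;15;15;25m[48;2;255;100;100m🬀[38;2;21;21;33m[48;2;255;100;100m🬊[38;2;15;15;25m[48;2;35;35;50m🬰[0m
[38;2;15;15;25m[48;2;15;15;25m [38;2;15;15;25m[48;2;15;15;25m [38;2;35;35;50m[48;2;15;15;25m▌[38;2;15;15;25m[48;2;15;15;25m [38;2;15;15;25m[48;2;35;35;50m▌[38;2;15;15;25m[48;2;15;15;25m [38;2;15;15;25m[48;2;15;15;25m [38;2;35;35;50m[48;2;15;15;25m▌[38;2;15;15;25m[48;2;15;15;25m [38;2;255;100;100m[48;2;21;21;33m🬊[38;2;255;100;100m[48;2;15;15;25m🬀[38;2;15;15;25m[48;2;15;15;25m [0m
</frame>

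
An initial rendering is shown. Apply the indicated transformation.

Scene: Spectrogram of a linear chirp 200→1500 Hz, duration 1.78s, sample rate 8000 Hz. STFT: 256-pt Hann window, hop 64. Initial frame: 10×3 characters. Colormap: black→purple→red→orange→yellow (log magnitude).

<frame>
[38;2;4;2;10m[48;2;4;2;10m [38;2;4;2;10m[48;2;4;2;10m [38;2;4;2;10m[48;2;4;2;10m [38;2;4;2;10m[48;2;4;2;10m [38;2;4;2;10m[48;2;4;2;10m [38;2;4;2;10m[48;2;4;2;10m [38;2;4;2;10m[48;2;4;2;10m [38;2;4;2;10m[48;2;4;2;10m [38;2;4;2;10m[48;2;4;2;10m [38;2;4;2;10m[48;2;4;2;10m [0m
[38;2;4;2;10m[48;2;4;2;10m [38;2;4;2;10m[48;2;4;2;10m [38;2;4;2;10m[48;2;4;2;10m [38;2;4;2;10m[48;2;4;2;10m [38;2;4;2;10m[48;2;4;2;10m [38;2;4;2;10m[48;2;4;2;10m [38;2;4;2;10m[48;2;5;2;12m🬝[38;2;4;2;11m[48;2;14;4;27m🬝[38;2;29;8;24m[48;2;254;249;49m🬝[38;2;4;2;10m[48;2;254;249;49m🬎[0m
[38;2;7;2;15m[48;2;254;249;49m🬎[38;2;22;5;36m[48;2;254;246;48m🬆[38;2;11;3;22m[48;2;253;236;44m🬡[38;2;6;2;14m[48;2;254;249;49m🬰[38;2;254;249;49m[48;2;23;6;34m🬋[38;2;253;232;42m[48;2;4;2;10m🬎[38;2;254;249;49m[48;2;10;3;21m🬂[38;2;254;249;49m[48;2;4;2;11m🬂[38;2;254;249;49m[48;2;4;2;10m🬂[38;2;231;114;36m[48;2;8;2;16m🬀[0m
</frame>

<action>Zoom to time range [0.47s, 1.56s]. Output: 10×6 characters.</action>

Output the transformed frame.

<frame>
[38;2;4;2;10m[48;2;4;2;10m [38;2;4;2;10m[48;2;4;2;10m [38;2;4;2;10m[48;2;4;2;10m [38;2;4;2;10m[48;2;4;2;10m [38;2;4;2;10m[48;2;4;2;10m [38;2;4;2;10m[48;2;4;2;10m [38;2;4;2;10m[48;2;4;2;10m [38;2;4;2;10m[48;2;4;2;10m [38;2;4;2;10m[48;2;4;2;10m [38;2;4;2;10m[48;2;4;2;10m [0m
[38;2;4;2;10m[48;2;4;2;10m [38;2;4;2;10m[48;2;4;2;10m [38;2;4;2;10m[48;2;4;2;10m [38;2;4;2;10m[48;2;4;2;10m [38;2;4;2;10m[48;2;4;2;10m [38;2;4;2;10m[48;2;4;2;10m [38;2;4;2;10m[48;2;4;2;10m [38;2;4;2;10m[48;2;4;2;10m [38;2;4;2;10m[48;2;4;2;10m [38;2;4;2;10m[48;2;4;2;10m [0m
[38;2;4;2;10m[48;2;4;2;10m [38;2;4;2;10m[48;2;4;2;10m [38;2;4;2;10m[48;2;4;2;10m [38;2;4;2;10m[48;2;4;2;10m [38;2;4;2;10m[48;2;4;2;10m [38;2;4;2;10m[48;2;4;2;10m [38;2;4;2;10m[48;2;4;2;10m [38;2;4;2;10m[48;2;4;2;10m [38;2;4;2;10m[48;2;4;2;10m [38;2;4;2;10m[48;2;4;2;10m [0m
[38;2;4;2;10m[48;2;4;2;10m [38;2;4;2;10m[48;2;4;2;10m [38;2;4;2;10m[48;2;4;2;10m [38;2;4;2;10m[48;2;4;2;10m [38;2;4;2;10m[48;2;4;2;10m [38;2;4;2;10m[48;2;4;2;11m🬝[38;2;4;2;10m[48;2;5;2;11m🬎[38;2;4;2;10m[48;2;6;2;14m🬎[38;2;6;2;13m[48;2;25;6;45m🬝[38;2;17;4;26m[48;2;253;215;36m🬝[0m
[38;2;8;2;17m[48;2;74;18;88m🬝[38;2;5;2;11m[48;2;253;225;39m🬎[38;2;7;2;16m[48;2;254;249;49m🬎[38;2;54;14;38m[48;2;254;249;49m🬎[38;2;6;2;14m[48;2;253;237;44m🬂[38;2;30;7;47m[48;2;254;249;49m🬰[38;2;252;216;36m[48;2;23;6;43m🬍[38;2;252;223;40m[48;2;5;2;12m🬎[38;2;254;249;49m[48;2;22;5;36m🬂[38;2;254;249;49m[48;2;6;2;13m🬂[0m
[38;2;254;249;49m[48;2;8;2;17m🬂[38;2;254;246;48m[48;2;5;2;12m🬂[38;2;206;65;70m[48;2;8;2;17m🬀[38;2;11;3;23m[48;2;4;2;10m🬂[38;2;7;2;15m[48;2;4;2;10m🬀[38;2;4;2;11m[48;2;4;2;10m🬂[38;2;4;2;11m[48;2;4;2;10m🬀[38;2;4;2;10m[48;2;4;2;10m [38;2;4;2;10m[48;2;4;2;10m [38;2;4;2;10m[48;2;4;2;10m [0m
</frame>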